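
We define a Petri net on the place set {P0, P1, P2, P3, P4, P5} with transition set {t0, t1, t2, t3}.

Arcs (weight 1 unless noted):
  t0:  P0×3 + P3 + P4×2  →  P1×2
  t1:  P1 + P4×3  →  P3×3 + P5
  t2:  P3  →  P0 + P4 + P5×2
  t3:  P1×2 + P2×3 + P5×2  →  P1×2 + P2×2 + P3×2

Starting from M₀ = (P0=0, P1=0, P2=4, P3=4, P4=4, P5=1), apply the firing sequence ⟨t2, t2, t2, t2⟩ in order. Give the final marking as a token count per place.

step 1: fire t2:  (P0=0, P1=0, P2=4, P3=4, P4=4, P5=1) → (P0=1, P1=0, P2=4, P3=3, P4=5, P5=3)
step 2: fire t2:  (P0=1, P1=0, P2=4, P3=3, P4=5, P5=3) → (P0=2, P1=0, P2=4, P3=2, P4=6, P5=5)
step 3: fire t2:  (P0=2, P1=0, P2=4, P3=2, P4=6, P5=5) → (P0=3, P1=0, P2=4, P3=1, P4=7, P5=7)
step 4: fire t2:  (P0=3, P1=0, P2=4, P3=1, P4=7, P5=7) → (P0=4, P1=0, P2=4, P3=0, P4=8, P5=9)

(P0=4, P1=0, P2=4, P3=0, P4=8, P5=9)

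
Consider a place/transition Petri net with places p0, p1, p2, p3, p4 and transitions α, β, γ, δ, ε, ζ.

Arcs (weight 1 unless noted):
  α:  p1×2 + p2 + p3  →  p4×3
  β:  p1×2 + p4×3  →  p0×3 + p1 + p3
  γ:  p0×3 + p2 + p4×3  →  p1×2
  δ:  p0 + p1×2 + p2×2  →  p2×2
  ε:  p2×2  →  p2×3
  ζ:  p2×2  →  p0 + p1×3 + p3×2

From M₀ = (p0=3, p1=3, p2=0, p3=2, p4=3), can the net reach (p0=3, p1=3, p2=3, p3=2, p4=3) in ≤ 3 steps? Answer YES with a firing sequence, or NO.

depth 0: 1 marking
depth 1: 2 markings reached so far
depth 2: 2 markings reached so far
(frontier empty at depth 2; search complete)
target is not among the 2 markings reachable within 3 steps

NO — not reachable within 3 firings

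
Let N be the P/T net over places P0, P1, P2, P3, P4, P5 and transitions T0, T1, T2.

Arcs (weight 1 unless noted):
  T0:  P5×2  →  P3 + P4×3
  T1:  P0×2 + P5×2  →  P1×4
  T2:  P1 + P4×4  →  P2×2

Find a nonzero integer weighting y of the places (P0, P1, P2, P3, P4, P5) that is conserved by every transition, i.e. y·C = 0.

y = (P0:4, P1:2, P2:1, P3:0, P4:0, P5:0)

Incidence matrix C (rows=places, cols=transitions):
       T0   T1   T2
   P0   0   -2    0
   P1   0    4   -1
   P2   0    0    2
   P3   1    0    0
   P4   3    0   -4
   P5  -2   -2    0

Candidate y = [4, 2, 1, 0, 0, 0]; check y·C column-wise:
  col T0: 4·0 + 2·0 + 1·0 + 0·1 + 0·3 + 0·-2 = 0
  col T1: 4·-2 + 2·4 + 1·0 + 0·-2 = 0
  col T2: 4·0 + 2·-1 + 1·2 + 0·-4 = 0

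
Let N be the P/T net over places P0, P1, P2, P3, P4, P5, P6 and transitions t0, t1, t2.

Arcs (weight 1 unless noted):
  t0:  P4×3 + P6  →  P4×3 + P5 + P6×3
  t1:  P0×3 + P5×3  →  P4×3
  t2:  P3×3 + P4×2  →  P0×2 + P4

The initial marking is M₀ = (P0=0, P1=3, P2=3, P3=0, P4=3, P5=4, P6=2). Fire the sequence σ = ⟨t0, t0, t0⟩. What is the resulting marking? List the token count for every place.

(P0=0, P1=3, P2=3, P3=0, P4=3, P5=7, P6=8)

step 1: fire t0:  (P0=0, P1=3, P2=3, P3=0, P4=3, P5=4, P6=2) → (P0=0, P1=3, P2=3, P3=0, P4=3, P5=5, P6=4)
step 2: fire t0:  (P0=0, P1=3, P2=3, P3=0, P4=3, P5=5, P6=4) → (P0=0, P1=3, P2=3, P3=0, P4=3, P5=6, P6=6)
step 3: fire t0:  (P0=0, P1=3, P2=3, P3=0, P4=3, P5=6, P6=6) → (P0=0, P1=3, P2=3, P3=0, P4=3, P5=7, P6=8)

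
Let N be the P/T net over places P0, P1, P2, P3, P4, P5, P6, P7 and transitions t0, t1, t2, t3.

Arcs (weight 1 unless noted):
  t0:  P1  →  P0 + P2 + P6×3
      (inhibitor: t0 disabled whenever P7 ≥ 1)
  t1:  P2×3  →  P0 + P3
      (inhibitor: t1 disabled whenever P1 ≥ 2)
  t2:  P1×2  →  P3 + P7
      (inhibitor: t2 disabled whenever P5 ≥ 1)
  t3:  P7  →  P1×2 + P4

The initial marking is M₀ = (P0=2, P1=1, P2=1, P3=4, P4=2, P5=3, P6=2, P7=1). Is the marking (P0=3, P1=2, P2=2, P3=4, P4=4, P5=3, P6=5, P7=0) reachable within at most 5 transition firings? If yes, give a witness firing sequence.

NO — not reachable within 5 firings

depth 0: 1 marking
depth 1: 2 markings reached so far
depth 2: 3 markings reached so far
depth 3: 4 markings reached so far
depth 4: 6 markings reached so far
depth 5: 7 markings reached so far
target is not among the 7 markings reachable within 5 steps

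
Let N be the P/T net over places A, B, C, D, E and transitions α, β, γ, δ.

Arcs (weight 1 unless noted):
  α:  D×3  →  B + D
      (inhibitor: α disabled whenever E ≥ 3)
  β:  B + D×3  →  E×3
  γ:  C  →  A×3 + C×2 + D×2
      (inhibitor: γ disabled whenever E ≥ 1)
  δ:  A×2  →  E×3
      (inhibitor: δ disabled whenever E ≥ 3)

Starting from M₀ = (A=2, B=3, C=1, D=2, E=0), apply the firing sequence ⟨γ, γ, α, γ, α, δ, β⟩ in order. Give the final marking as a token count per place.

(A=9, B=4, C=4, D=1, E=6)

step 1: fire γ:  (A=2, B=3, C=1, D=2, E=0) → (A=5, B=3, C=2, D=4, E=0)
step 2: fire γ:  (A=5, B=3, C=2, D=4, E=0) → (A=8, B=3, C=3, D=6, E=0)
step 3: fire α:  (A=8, B=3, C=3, D=6, E=0) → (A=8, B=4, C=3, D=4, E=0)
step 4: fire γ:  (A=8, B=4, C=3, D=4, E=0) → (A=11, B=4, C=4, D=6, E=0)
step 5: fire α:  (A=11, B=4, C=4, D=6, E=0) → (A=11, B=5, C=4, D=4, E=0)
step 6: fire δ:  (A=11, B=5, C=4, D=4, E=0) → (A=9, B=5, C=4, D=4, E=3)
step 7: fire β:  (A=9, B=5, C=4, D=4, E=3) → (A=9, B=4, C=4, D=1, E=6)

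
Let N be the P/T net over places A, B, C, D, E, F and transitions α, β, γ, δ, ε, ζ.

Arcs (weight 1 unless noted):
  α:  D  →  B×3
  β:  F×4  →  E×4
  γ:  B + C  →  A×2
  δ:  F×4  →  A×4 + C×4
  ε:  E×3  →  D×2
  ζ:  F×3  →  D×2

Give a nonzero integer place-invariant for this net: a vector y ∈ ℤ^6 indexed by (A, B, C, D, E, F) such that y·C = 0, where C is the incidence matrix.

y = (A:1, B:1, C:1, D:3, E:2, F:2)

Incidence matrix C (rows=places, cols=transitions):
        α    β    γ    δ    ε    ζ
    A   0    0    2    4    0    0
    B   3    0   -1    0    0    0
    C   0    0   -1    4    0    0
    D  -1    0    0    0    2    2
    E   0    4    0    0   -3    0
    F   0   -4    0   -4    0   -3

Candidate y = [1, 1, 1, 3, 2, 2]; check y·C column-wise:
  col α: 1·0 + 1·3 + 1·0 + 3·-1 + 2·0 + 2·0 = 0
  col β: 1·0 + 1·0 + 1·0 + 3·0 + 2·4 + 2·-4 = 0
  col γ: 1·2 + 1·-1 + 1·-1 + 3·0 + 2·0 + 2·0 = 0
  col δ: 1·4 + 1·0 + 1·4 + 3·0 + 2·0 + 2·-4 = 0
  col ε: 1·0 + 1·0 + 1·0 + 3·2 + 2·-3 + 2·0 = 0
  col ζ: 1·0 + 1·0 + 1·0 + 3·2 + 2·0 + 2·-3 = 0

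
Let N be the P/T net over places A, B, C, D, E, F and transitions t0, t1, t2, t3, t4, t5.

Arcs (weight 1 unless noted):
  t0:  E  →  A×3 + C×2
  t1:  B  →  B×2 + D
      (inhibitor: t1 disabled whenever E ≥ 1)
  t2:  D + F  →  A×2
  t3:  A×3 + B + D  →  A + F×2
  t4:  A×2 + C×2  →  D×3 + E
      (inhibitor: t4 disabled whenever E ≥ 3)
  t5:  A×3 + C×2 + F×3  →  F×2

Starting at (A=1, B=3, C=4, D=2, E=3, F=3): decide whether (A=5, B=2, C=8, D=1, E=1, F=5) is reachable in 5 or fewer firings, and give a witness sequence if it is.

YES — reachable via ⟨t0, t0, t3⟩ (3 firings)

step 1: fire t0:  (A=1, B=3, C=4, D=2, E=3, F=3) → (A=4, B=3, C=6, D=2, E=2, F=3)
step 2: fire t0:  (A=4, B=3, C=6, D=2, E=2, F=3) → (A=7, B=3, C=8, D=2, E=1, F=3)
step 3: fire t3:  (A=7, B=3, C=8, D=2, E=1, F=3) → (A=5, B=2, C=8, D=1, E=1, F=5)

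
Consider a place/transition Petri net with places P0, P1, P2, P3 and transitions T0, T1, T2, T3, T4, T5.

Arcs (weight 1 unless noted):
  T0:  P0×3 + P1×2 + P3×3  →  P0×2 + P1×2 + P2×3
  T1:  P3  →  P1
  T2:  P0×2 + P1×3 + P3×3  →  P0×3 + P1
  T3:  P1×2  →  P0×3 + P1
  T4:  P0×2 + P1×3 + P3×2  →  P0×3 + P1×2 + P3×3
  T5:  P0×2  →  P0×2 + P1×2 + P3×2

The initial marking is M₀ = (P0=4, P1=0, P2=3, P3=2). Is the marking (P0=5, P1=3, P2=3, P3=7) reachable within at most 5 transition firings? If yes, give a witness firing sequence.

step 1: fire T5:  (P0=4, P1=0, P2=3, P3=2) → (P0=4, P1=2, P2=3, P3=4)
step 2: fire T5:  (P0=4, P1=2, P2=3, P3=4) → (P0=4, P1=4, P2=3, P3=6)
step 3: fire T4:  (P0=4, P1=4, P2=3, P3=6) → (P0=5, P1=3, P2=3, P3=7)

YES — reachable via ⟨T5, T5, T4⟩ (3 firings)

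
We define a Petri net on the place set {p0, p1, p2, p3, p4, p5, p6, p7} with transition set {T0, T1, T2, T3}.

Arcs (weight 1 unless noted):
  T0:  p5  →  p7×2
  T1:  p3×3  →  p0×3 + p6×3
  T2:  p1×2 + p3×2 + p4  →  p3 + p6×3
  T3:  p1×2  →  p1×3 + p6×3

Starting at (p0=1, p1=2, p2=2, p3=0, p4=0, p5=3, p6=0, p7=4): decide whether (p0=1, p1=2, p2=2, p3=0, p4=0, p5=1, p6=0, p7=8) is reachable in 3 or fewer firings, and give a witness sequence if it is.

YES — reachable via ⟨T0, T0⟩ (2 firings)

step 1: fire T0:  (p0=1, p1=2, p2=2, p3=0, p4=0, p5=3, p6=0, p7=4) → (p0=1, p1=2, p2=2, p3=0, p4=0, p5=2, p6=0, p7=6)
step 2: fire T0:  (p0=1, p1=2, p2=2, p3=0, p4=0, p5=2, p6=0, p7=6) → (p0=1, p1=2, p2=2, p3=0, p4=0, p5=1, p6=0, p7=8)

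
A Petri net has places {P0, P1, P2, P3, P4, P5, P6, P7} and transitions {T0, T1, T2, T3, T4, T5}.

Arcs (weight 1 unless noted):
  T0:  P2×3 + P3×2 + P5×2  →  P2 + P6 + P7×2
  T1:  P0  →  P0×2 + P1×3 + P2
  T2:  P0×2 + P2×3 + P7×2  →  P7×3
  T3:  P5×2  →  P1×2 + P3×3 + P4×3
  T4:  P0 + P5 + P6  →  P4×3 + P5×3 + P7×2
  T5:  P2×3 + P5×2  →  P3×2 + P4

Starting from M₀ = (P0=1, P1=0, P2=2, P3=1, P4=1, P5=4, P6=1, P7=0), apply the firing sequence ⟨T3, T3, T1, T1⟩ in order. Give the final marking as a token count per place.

(P0=3, P1=10, P2=4, P3=7, P4=7, P5=0, P6=1, P7=0)

step 1: fire T3:  (P0=1, P1=0, P2=2, P3=1, P4=1, P5=4, P6=1, P7=0) → (P0=1, P1=2, P2=2, P3=4, P4=4, P5=2, P6=1, P7=0)
step 2: fire T3:  (P0=1, P1=2, P2=2, P3=4, P4=4, P5=2, P6=1, P7=0) → (P0=1, P1=4, P2=2, P3=7, P4=7, P5=0, P6=1, P7=0)
step 3: fire T1:  (P0=1, P1=4, P2=2, P3=7, P4=7, P5=0, P6=1, P7=0) → (P0=2, P1=7, P2=3, P3=7, P4=7, P5=0, P6=1, P7=0)
step 4: fire T1:  (P0=2, P1=7, P2=3, P3=7, P4=7, P5=0, P6=1, P7=0) → (P0=3, P1=10, P2=4, P3=7, P4=7, P5=0, P6=1, P7=0)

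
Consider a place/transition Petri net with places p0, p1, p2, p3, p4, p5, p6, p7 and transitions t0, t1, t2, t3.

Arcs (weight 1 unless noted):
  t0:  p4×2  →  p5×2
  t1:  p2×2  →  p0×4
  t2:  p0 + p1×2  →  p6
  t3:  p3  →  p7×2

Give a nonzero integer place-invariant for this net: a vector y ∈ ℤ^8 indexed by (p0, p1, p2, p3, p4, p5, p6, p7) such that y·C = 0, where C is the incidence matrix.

y = (p0:2, p1:-1, p2:4, p3:0, p4:0, p5:0, p6:0, p7:0)

Incidence matrix C (rows=places, cols=transitions):
       t0   t1   t2   t3
   p0   0    4   -1    0
   p1   0    0   -2    0
   p2   0   -2    0    0
   p3   0    0    0   -1
   p4  -2    0    0    0
   p5   2    0    0    0
   p6   0    0    1    0
   p7   0    0    0    2

Candidate y = [2, -1, 4, 0, 0, 0, 0, 0]; check y·C column-wise:
  col t0: 2·0 + -1·0 + 4·0 + 0·-2 + 0·2 = 0
  col t1: 2·4 + -1·0 + 4·-2 = 0
  col t2: 2·-1 + -1·-2 + 4·0 + 0·1 = 0
  col t3: 2·0 + -1·0 + 4·0 + 0·-1 + 0·2 = 0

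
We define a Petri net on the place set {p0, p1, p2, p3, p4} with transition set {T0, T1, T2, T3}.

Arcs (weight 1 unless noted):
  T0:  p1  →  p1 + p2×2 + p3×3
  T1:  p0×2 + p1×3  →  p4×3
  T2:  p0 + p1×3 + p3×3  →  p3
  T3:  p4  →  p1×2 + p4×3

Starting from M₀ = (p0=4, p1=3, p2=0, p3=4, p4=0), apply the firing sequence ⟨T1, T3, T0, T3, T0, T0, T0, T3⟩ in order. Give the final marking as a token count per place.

step 1: fire T1:  (p0=4, p1=3, p2=0, p3=4, p4=0) → (p0=2, p1=0, p2=0, p3=4, p4=3)
step 2: fire T3:  (p0=2, p1=0, p2=0, p3=4, p4=3) → (p0=2, p1=2, p2=0, p3=4, p4=5)
step 3: fire T0:  (p0=2, p1=2, p2=0, p3=4, p4=5) → (p0=2, p1=2, p2=2, p3=7, p4=5)
step 4: fire T3:  (p0=2, p1=2, p2=2, p3=7, p4=5) → (p0=2, p1=4, p2=2, p3=7, p4=7)
step 5: fire T0:  (p0=2, p1=4, p2=2, p3=7, p4=7) → (p0=2, p1=4, p2=4, p3=10, p4=7)
step 6: fire T0:  (p0=2, p1=4, p2=4, p3=10, p4=7) → (p0=2, p1=4, p2=6, p3=13, p4=7)
step 7: fire T0:  (p0=2, p1=4, p2=6, p3=13, p4=7) → (p0=2, p1=4, p2=8, p3=16, p4=7)
step 8: fire T3:  (p0=2, p1=4, p2=8, p3=16, p4=7) → (p0=2, p1=6, p2=8, p3=16, p4=9)

(p0=2, p1=6, p2=8, p3=16, p4=9)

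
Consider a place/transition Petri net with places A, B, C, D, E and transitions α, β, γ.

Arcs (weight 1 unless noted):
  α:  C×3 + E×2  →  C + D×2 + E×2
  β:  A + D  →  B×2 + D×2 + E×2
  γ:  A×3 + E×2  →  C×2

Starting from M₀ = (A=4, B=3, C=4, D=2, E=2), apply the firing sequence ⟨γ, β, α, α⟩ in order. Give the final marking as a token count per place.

step 1: fire γ:  (A=4, B=3, C=4, D=2, E=2) → (A=1, B=3, C=6, D=2, E=0)
step 2: fire β:  (A=1, B=3, C=6, D=2, E=0) → (A=0, B=5, C=6, D=3, E=2)
step 3: fire α:  (A=0, B=5, C=6, D=3, E=2) → (A=0, B=5, C=4, D=5, E=2)
step 4: fire α:  (A=0, B=5, C=4, D=5, E=2) → (A=0, B=5, C=2, D=7, E=2)

(A=0, B=5, C=2, D=7, E=2)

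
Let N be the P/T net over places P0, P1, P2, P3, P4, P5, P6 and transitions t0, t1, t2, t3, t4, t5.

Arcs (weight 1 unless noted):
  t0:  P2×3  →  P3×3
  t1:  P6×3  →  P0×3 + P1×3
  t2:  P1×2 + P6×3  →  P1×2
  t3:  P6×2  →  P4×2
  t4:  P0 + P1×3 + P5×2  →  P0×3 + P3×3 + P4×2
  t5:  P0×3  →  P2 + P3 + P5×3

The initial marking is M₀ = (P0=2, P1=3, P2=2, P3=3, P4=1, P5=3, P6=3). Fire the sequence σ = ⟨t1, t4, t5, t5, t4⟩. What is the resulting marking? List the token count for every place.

(P0=3, P1=0, P2=4, P3=11, P4=5, P5=5, P6=0)

step 1: fire t1:  (P0=2, P1=3, P2=2, P3=3, P4=1, P5=3, P6=3) → (P0=5, P1=6, P2=2, P3=3, P4=1, P5=3, P6=0)
step 2: fire t4:  (P0=5, P1=6, P2=2, P3=3, P4=1, P5=3, P6=0) → (P0=7, P1=3, P2=2, P3=6, P4=3, P5=1, P6=0)
step 3: fire t5:  (P0=7, P1=3, P2=2, P3=6, P4=3, P5=1, P6=0) → (P0=4, P1=3, P2=3, P3=7, P4=3, P5=4, P6=0)
step 4: fire t5:  (P0=4, P1=3, P2=3, P3=7, P4=3, P5=4, P6=0) → (P0=1, P1=3, P2=4, P3=8, P4=3, P5=7, P6=0)
step 5: fire t4:  (P0=1, P1=3, P2=4, P3=8, P4=3, P5=7, P6=0) → (P0=3, P1=0, P2=4, P3=11, P4=5, P5=5, P6=0)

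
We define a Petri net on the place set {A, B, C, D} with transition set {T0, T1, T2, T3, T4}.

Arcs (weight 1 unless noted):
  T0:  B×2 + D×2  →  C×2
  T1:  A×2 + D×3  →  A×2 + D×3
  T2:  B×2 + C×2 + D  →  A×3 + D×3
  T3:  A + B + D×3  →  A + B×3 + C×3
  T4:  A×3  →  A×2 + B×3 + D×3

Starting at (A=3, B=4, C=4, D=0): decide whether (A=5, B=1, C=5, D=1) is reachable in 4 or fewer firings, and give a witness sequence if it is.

NO — not reachable within 4 firings

depth 0: 1 marking
depth 1: 2 markings reached so far
depth 2: 5 markings reached so far
depth 3: 9 markings reached so far
depth 4: 17 markings reached so far
target is not among the 17 markings reachable within 4 steps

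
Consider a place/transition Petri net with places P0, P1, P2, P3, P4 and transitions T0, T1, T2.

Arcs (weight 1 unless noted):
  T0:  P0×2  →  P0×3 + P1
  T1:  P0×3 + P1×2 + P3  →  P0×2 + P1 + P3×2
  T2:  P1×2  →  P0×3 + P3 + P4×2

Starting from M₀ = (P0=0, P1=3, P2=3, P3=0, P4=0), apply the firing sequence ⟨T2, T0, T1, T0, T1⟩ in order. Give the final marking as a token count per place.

(P0=3, P1=1, P2=3, P3=3, P4=2)

step 1: fire T2:  (P0=0, P1=3, P2=3, P3=0, P4=0) → (P0=3, P1=1, P2=3, P3=1, P4=2)
step 2: fire T0:  (P0=3, P1=1, P2=3, P3=1, P4=2) → (P0=4, P1=2, P2=3, P3=1, P4=2)
step 3: fire T1:  (P0=4, P1=2, P2=3, P3=1, P4=2) → (P0=3, P1=1, P2=3, P3=2, P4=2)
step 4: fire T0:  (P0=3, P1=1, P2=3, P3=2, P4=2) → (P0=4, P1=2, P2=3, P3=2, P4=2)
step 5: fire T1:  (P0=4, P1=2, P2=3, P3=2, P4=2) → (P0=3, P1=1, P2=3, P3=3, P4=2)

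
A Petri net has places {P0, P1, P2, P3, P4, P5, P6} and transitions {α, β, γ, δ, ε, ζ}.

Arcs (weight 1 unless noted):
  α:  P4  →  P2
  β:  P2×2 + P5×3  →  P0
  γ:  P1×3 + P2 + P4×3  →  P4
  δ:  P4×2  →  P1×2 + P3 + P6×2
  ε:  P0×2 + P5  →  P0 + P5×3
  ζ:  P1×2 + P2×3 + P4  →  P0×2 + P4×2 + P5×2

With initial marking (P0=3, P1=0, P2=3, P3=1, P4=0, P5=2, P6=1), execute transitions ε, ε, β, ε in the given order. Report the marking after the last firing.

(P0=1, P1=0, P2=1, P3=1, P4=0, P5=5, P6=1)

step 1: fire ε:  (P0=3, P1=0, P2=3, P3=1, P4=0, P5=2, P6=1) → (P0=2, P1=0, P2=3, P3=1, P4=0, P5=4, P6=1)
step 2: fire ε:  (P0=2, P1=0, P2=3, P3=1, P4=0, P5=4, P6=1) → (P0=1, P1=0, P2=3, P3=1, P4=0, P5=6, P6=1)
step 3: fire β:  (P0=1, P1=0, P2=3, P3=1, P4=0, P5=6, P6=1) → (P0=2, P1=0, P2=1, P3=1, P4=0, P5=3, P6=1)
step 4: fire ε:  (P0=2, P1=0, P2=1, P3=1, P4=0, P5=3, P6=1) → (P0=1, P1=0, P2=1, P3=1, P4=0, P5=5, P6=1)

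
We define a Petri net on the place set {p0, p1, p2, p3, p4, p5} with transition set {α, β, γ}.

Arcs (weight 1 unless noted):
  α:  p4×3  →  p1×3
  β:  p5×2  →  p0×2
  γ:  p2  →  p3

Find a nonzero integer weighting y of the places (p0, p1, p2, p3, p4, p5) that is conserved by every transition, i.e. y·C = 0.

y = (p0:0, p1:0, p2:1, p3:1, p4:0, p5:0)

Incidence matrix C (rows=places, cols=transitions):
        α    β    γ
   p0   0    2    0
   p1   3    0    0
   p2   0    0   -1
   p3   0    0    1
   p4  -3    0    0
   p5   0   -2    0

Candidate y = [0, 0, 1, 1, 0, 0]; check y·C column-wise:
  col α: 0·3 + 1·0 + 1·0 + 0·-3 = 0
  col β: 0·2 + 1·0 + 1·0 + 0·-2 = 0
  col γ: 1·-1 + 1·1 = 0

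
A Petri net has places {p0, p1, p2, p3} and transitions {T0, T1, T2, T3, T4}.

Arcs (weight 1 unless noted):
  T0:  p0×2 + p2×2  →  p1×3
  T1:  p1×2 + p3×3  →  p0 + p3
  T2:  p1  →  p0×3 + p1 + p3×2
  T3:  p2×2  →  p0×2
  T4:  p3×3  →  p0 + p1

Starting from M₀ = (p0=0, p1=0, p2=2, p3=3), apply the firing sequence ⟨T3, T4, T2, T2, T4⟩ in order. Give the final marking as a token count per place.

(p0=10, p1=2, p2=0, p3=1)

step 1: fire T3:  (p0=0, p1=0, p2=2, p3=3) → (p0=2, p1=0, p2=0, p3=3)
step 2: fire T4:  (p0=2, p1=0, p2=0, p3=3) → (p0=3, p1=1, p2=0, p3=0)
step 3: fire T2:  (p0=3, p1=1, p2=0, p3=0) → (p0=6, p1=1, p2=0, p3=2)
step 4: fire T2:  (p0=6, p1=1, p2=0, p3=2) → (p0=9, p1=1, p2=0, p3=4)
step 5: fire T4:  (p0=9, p1=1, p2=0, p3=4) → (p0=10, p1=2, p2=0, p3=1)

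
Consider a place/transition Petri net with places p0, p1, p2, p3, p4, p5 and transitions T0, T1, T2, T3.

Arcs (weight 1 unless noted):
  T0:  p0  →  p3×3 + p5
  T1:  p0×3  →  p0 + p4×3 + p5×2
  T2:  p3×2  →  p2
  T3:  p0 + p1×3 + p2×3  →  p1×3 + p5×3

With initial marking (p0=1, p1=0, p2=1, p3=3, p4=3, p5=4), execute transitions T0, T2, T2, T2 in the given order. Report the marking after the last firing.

(p0=0, p1=0, p2=4, p3=0, p4=3, p5=5)

step 1: fire T0:  (p0=1, p1=0, p2=1, p3=3, p4=3, p5=4) → (p0=0, p1=0, p2=1, p3=6, p4=3, p5=5)
step 2: fire T2:  (p0=0, p1=0, p2=1, p3=6, p4=3, p5=5) → (p0=0, p1=0, p2=2, p3=4, p4=3, p5=5)
step 3: fire T2:  (p0=0, p1=0, p2=2, p3=4, p4=3, p5=5) → (p0=0, p1=0, p2=3, p3=2, p4=3, p5=5)
step 4: fire T2:  (p0=0, p1=0, p2=3, p3=2, p4=3, p5=5) → (p0=0, p1=0, p2=4, p3=0, p4=3, p5=5)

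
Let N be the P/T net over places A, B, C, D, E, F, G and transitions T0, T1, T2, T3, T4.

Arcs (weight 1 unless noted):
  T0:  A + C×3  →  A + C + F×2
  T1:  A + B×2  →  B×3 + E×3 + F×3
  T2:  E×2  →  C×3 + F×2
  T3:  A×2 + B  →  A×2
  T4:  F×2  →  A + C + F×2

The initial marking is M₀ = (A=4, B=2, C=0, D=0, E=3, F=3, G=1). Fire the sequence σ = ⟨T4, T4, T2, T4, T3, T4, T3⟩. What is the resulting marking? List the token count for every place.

(A=8, B=0, C=7, D=0, E=1, F=5, G=1)

step 1: fire T4:  (A=4, B=2, C=0, D=0, E=3, F=3, G=1) → (A=5, B=2, C=1, D=0, E=3, F=3, G=1)
step 2: fire T4:  (A=5, B=2, C=1, D=0, E=3, F=3, G=1) → (A=6, B=2, C=2, D=0, E=3, F=3, G=1)
step 3: fire T2:  (A=6, B=2, C=2, D=0, E=3, F=3, G=1) → (A=6, B=2, C=5, D=0, E=1, F=5, G=1)
step 4: fire T4:  (A=6, B=2, C=5, D=0, E=1, F=5, G=1) → (A=7, B=2, C=6, D=0, E=1, F=5, G=1)
step 5: fire T3:  (A=7, B=2, C=6, D=0, E=1, F=5, G=1) → (A=7, B=1, C=6, D=0, E=1, F=5, G=1)
step 6: fire T4:  (A=7, B=1, C=6, D=0, E=1, F=5, G=1) → (A=8, B=1, C=7, D=0, E=1, F=5, G=1)
step 7: fire T3:  (A=8, B=1, C=7, D=0, E=1, F=5, G=1) → (A=8, B=0, C=7, D=0, E=1, F=5, G=1)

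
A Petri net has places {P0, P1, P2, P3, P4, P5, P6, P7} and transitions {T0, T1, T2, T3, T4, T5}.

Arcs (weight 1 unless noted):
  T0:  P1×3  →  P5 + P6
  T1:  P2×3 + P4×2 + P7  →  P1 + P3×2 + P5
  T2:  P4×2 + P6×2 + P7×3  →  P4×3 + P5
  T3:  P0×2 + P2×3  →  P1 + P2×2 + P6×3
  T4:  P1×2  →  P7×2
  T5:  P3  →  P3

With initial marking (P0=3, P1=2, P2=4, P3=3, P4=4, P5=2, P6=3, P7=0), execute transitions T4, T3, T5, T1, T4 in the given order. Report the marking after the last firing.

(P0=1, P1=0, P2=0, P3=5, P4=2, P5=3, P6=6, P7=3)

step 1: fire T4:  (P0=3, P1=2, P2=4, P3=3, P4=4, P5=2, P6=3, P7=0) → (P0=3, P1=0, P2=4, P3=3, P4=4, P5=2, P6=3, P7=2)
step 2: fire T3:  (P0=3, P1=0, P2=4, P3=3, P4=4, P5=2, P6=3, P7=2) → (P0=1, P1=1, P2=3, P3=3, P4=4, P5=2, P6=6, P7=2)
step 3: fire T5:  (P0=1, P1=1, P2=3, P3=3, P4=4, P5=2, P6=6, P7=2) → (P0=1, P1=1, P2=3, P3=3, P4=4, P5=2, P6=6, P7=2)
step 4: fire T1:  (P0=1, P1=1, P2=3, P3=3, P4=4, P5=2, P6=6, P7=2) → (P0=1, P1=2, P2=0, P3=5, P4=2, P5=3, P6=6, P7=1)
step 5: fire T4:  (P0=1, P1=2, P2=0, P3=5, P4=2, P5=3, P6=6, P7=1) → (P0=1, P1=0, P2=0, P3=5, P4=2, P5=3, P6=6, P7=3)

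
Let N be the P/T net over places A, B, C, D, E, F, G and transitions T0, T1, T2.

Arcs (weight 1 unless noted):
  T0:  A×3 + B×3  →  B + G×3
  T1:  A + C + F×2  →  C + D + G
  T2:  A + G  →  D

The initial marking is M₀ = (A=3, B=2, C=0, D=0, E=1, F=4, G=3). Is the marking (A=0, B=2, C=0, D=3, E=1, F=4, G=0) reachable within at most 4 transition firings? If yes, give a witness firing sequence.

step 1: fire T2:  (A=3, B=2, C=0, D=0, E=1, F=4, G=3) → (A=2, B=2, C=0, D=1, E=1, F=4, G=2)
step 2: fire T2:  (A=2, B=2, C=0, D=1, E=1, F=4, G=2) → (A=1, B=2, C=0, D=2, E=1, F=4, G=1)
step 3: fire T2:  (A=1, B=2, C=0, D=2, E=1, F=4, G=1) → (A=0, B=2, C=0, D=3, E=1, F=4, G=0)

YES — reachable via ⟨T2, T2, T2⟩ (3 firings)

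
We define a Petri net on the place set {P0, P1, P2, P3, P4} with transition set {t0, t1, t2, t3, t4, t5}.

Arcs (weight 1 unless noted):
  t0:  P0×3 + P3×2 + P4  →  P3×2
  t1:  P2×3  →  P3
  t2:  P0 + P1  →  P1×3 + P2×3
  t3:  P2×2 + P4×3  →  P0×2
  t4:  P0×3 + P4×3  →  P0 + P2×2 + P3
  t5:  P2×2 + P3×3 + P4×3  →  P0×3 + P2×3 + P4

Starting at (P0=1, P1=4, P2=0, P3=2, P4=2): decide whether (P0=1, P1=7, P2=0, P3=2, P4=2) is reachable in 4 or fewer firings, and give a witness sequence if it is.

NO — not reachable within 4 firings

depth 0: 1 marking
depth 1: 2 markings reached so far
depth 2: 3 markings reached so far
depth 3: 3 markings reached so far
(frontier empty at depth 3; search complete)
target is not among the 3 markings reachable within 4 steps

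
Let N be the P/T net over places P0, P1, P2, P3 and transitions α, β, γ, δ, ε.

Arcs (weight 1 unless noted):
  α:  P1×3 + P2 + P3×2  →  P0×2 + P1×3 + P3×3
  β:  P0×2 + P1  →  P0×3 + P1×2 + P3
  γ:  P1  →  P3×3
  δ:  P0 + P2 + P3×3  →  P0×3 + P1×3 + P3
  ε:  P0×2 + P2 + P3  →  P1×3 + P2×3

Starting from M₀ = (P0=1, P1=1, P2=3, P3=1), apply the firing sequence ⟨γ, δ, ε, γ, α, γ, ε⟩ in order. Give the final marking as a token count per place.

step 1: fire γ:  (P0=1, P1=1, P2=3, P3=1) → (P0=1, P1=0, P2=3, P3=4)
step 2: fire δ:  (P0=1, P1=0, P2=3, P3=4) → (P0=3, P1=3, P2=2, P3=2)
step 3: fire ε:  (P0=3, P1=3, P2=2, P3=2) → (P0=1, P1=6, P2=4, P3=1)
step 4: fire γ:  (P0=1, P1=6, P2=4, P3=1) → (P0=1, P1=5, P2=4, P3=4)
step 5: fire α:  (P0=1, P1=5, P2=4, P3=4) → (P0=3, P1=5, P2=3, P3=5)
step 6: fire γ:  (P0=3, P1=5, P2=3, P3=5) → (P0=3, P1=4, P2=3, P3=8)
step 7: fire ε:  (P0=3, P1=4, P2=3, P3=8) → (P0=1, P1=7, P2=5, P3=7)

(P0=1, P1=7, P2=5, P3=7)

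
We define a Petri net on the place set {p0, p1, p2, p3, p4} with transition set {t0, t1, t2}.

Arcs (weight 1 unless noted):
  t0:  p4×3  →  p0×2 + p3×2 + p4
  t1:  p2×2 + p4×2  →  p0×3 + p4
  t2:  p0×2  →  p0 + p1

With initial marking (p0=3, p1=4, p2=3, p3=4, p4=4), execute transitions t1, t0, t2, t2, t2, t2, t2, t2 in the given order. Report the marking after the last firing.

step 1: fire t1:  (p0=3, p1=4, p2=3, p3=4, p4=4) → (p0=6, p1=4, p2=1, p3=4, p4=3)
step 2: fire t0:  (p0=6, p1=4, p2=1, p3=4, p4=3) → (p0=8, p1=4, p2=1, p3=6, p4=1)
step 3: fire t2:  (p0=8, p1=4, p2=1, p3=6, p4=1) → (p0=7, p1=5, p2=1, p3=6, p4=1)
step 4: fire t2:  (p0=7, p1=5, p2=1, p3=6, p4=1) → (p0=6, p1=6, p2=1, p3=6, p4=1)
step 5: fire t2:  (p0=6, p1=6, p2=1, p3=6, p4=1) → (p0=5, p1=7, p2=1, p3=6, p4=1)
step 6: fire t2:  (p0=5, p1=7, p2=1, p3=6, p4=1) → (p0=4, p1=8, p2=1, p3=6, p4=1)
step 7: fire t2:  (p0=4, p1=8, p2=1, p3=6, p4=1) → (p0=3, p1=9, p2=1, p3=6, p4=1)
step 8: fire t2:  (p0=3, p1=9, p2=1, p3=6, p4=1) → (p0=2, p1=10, p2=1, p3=6, p4=1)

(p0=2, p1=10, p2=1, p3=6, p4=1)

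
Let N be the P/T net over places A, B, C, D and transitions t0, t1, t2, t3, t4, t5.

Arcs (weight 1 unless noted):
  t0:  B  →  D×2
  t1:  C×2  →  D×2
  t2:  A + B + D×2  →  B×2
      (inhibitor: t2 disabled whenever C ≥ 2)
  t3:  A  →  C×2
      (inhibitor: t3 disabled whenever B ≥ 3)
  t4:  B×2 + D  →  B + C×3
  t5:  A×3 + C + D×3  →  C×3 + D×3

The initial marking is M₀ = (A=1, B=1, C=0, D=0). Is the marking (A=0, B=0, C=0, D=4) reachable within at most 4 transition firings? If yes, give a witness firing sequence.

step 1: fire t0:  (A=1, B=1, C=0, D=0) → (A=1, B=0, C=0, D=2)
step 2: fire t3:  (A=1, B=0, C=0, D=2) → (A=0, B=0, C=2, D=2)
step 3: fire t1:  (A=0, B=0, C=2, D=2) → (A=0, B=0, C=0, D=4)

YES — reachable via ⟨t0, t3, t1⟩ (3 firings)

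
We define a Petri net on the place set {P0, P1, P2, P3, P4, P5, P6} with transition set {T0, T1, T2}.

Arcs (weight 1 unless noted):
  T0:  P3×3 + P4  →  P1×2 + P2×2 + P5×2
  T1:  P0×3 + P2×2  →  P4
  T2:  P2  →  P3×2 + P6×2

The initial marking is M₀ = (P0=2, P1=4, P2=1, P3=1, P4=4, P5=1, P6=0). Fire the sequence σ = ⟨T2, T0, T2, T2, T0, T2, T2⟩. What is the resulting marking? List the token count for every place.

step 1: fire T2:  (P0=2, P1=4, P2=1, P3=1, P4=4, P5=1, P6=0) → (P0=2, P1=4, P2=0, P3=3, P4=4, P5=1, P6=2)
step 2: fire T0:  (P0=2, P1=4, P2=0, P3=3, P4=4, P5=1, P6=2) → (P0=2, P1=6, P2=2, P3=0, P4=3, P5=3, P6=2)
step 3: fire T2:  (P0=2, P1=6, P2=2, P3=0, P4=3, P5=3, P6=2) → (P0=2, P1=6, P2=1, P3=2, P4=3, P5=3, P6=4)
step 4: fire T2:  (P0=2, P1=6, P2=1, P3=2, P4=3, P5=3, P6=4) → (P0=2, P1=6, P2=0, P3=4, P4=3, P5=3, P6=6)
step 5: fire T0:  (P0=2, P1=6, P2=0, P3=4, P4=3, P5=3, P6=6) → (P0=2, P1=8, P2=2, P3=1, P4=2, P5=5, P6=6)
step 6: fire T2:  (P0=2, P1=8, P2=2, P3=1, P4=2, P5=5, P6=6) → (P0=2, P1=8, P2=1, P3=3, P4=2, P5=5, P6=8)
step 7: fire T2:  (P0=2, P1=8, P2=1, P3=3, P4=2, P5=5, P6=8) → (P0=2, P1=8, P2=0, P3=5, P4=2, P5=5, P6=10)

(P0=2, P1=8, P2=0, P3=5, P4=2, P5=5, P6=10)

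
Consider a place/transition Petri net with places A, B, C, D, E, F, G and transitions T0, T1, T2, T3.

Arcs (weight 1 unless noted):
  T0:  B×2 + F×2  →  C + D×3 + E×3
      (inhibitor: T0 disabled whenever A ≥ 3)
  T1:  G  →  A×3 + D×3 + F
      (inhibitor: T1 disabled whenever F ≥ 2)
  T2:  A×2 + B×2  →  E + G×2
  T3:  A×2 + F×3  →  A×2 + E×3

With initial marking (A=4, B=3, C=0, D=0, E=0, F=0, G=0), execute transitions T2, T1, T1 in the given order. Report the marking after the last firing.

(A=8, B=1, C=0, D=6, E=1, F=2, G=0)

step 1: fire T2:  (A=4, B=3, C=0, D=0, E=0, F=0, G=0) → (A=2, B=1, C=0, D=0, E=1, F=0, G=2)
step 2: fire T1:  (A=2, B=1, C=0, D=0, E=1, F=0, G=2) → (A=5, B=1, C=0, D=3, E=1, F=1, G=1)
step 3: fire T1:  (A=5, B=1, C=0, D=3, E=1, F=1, G=1) → (A=8, B=1, C=0, D=6, E=1, F=2, G=0)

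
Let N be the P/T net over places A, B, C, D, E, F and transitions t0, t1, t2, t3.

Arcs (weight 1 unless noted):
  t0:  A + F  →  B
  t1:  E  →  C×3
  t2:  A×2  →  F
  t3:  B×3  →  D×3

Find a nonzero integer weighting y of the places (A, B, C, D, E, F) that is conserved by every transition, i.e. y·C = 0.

y = (A:0, B:0, C:1, D:0, E:3, F:0)

Incidence matrix C (rows=places, cols=transitions):
       t0   t1   t2   t3
    A  -1    0   -2    0
    B   1    0    0   -3
    C   0    3    0    0
    D   0    0    0    3
    E   0   -1    0    0
    F  -1    0    1    0

Candidate y = [0, 0, 1, 0, 3, 0]; check y·C column-wise:
  col t0: 0·-1 + 0·1 + 1·0 + 3·0 + 0·-1 = 0
  col t1: 1·3 + 3·-1 = 0
  col t2: 0·-2 + 1·0 + 3·0 + 0·1 = 0
  col t3: 0·-3 + 1·0 + 0·3 + 3·0 = 0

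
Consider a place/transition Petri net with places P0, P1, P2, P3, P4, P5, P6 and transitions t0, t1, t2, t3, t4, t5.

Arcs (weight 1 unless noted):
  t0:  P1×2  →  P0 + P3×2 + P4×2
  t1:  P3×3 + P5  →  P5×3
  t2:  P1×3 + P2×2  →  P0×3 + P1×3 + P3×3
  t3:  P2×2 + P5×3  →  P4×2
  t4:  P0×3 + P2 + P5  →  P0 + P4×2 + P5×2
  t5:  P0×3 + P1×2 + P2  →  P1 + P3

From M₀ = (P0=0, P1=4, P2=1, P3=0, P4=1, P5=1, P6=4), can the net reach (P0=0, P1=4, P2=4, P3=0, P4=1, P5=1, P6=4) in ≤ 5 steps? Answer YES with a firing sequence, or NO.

depth 0: 1 marking
depth 1: 2 markings reached so far
depth 2: 3 markings reached so far
depth 3: 4 markings reached so far
depth 4: 4 markings reached so far
(frontier empty at depth 4; search complete)
target is not among the 4 markings reachable within 5 steps

NO — not reachable within 5 firings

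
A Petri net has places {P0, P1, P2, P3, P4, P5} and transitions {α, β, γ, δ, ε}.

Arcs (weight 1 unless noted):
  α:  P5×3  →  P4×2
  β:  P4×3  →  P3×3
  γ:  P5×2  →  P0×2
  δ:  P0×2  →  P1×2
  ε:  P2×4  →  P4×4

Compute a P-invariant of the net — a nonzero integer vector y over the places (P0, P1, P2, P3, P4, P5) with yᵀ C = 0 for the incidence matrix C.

Incidence matrix C (rows=places, cols=transitions):
        α    β    γ    δ    ε
   P0   0    0    2   -2    0
   P1   0    0    0    2    0
   P2   0    0    0    0   -4
   P3   0    3    0    0    0
   P4   2   -3    0    0    4
   P5  -3    0   -2    0    0

Candidate y = [2, 2, 3, 3, 3, 2]; check y·C column-wise:
  col α: 2·0 + 2·0 + 3·0 + 3·0 + 3·2 + 2·-3 = 0
  col β: 2·0 + 2·0 + 3·0 + 3·3 + 3·-3 + 2·0 = 0
  col γ: 2·2 + 2·0 + 3·0 + 3·0 + 3·0 + 2·-2 = 0
  col δ: 2·-2 + 2·2 + 3·0 + 3·0 + 3·0 + 2·0 = 0
  col ε: 2·0 + 2·0 + 3·-4 + 3·0 + 3·4 + 2·0 = 0

y = (P0:2, P1:2, P2:3, P3:3, P4:3, P5:2)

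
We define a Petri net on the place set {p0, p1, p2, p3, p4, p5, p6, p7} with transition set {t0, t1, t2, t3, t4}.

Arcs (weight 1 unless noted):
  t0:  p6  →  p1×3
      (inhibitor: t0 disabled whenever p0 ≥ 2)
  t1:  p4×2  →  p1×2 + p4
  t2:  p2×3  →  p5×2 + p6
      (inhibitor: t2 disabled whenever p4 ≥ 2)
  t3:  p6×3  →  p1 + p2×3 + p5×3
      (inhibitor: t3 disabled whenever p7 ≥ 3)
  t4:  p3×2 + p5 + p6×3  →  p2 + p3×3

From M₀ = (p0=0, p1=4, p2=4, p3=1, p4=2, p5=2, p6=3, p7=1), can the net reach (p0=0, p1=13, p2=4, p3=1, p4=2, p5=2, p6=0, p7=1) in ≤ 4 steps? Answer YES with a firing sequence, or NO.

YES — reachable via ⟨t0, t0, t0⟩ (3 firings)

step 1: fire t0:  (p0=0, p1=4, p2=4, p3=1, p4=2, p5=2, p6=3, p7=1) → (p0=0, p1=7, p2=4, p3=1, p4=2, p5=2, p6=2, p7=1)
step 2: fire t0:  (p0=0, p1=7, p2=4, p3=1, p4=2, p5=2, p6=2, p7=1) → (p0=0, p1=10, p2=4, p3=1, p4=2, p5=2, p6=1, p7=1)
step 3: fire t0:  (p0=0, p1=10, p2=4, p3=1, p4=2, p5=2, p6=1, p7=1) → (p0=0, p1=13, p2=4, p3=1, p4=2, p5=2, p6=0, p7=1)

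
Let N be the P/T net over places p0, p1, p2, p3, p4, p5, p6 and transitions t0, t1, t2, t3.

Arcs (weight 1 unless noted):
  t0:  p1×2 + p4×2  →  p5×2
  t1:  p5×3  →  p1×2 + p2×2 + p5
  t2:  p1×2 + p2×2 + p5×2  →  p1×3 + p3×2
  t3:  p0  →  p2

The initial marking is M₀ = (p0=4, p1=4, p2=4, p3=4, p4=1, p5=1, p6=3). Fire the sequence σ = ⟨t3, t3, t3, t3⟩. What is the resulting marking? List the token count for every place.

step 1: fire t3:  (p0=4, p1=4, p2=4, p3=4, p4=1, p5=1, p6=3) → (p0=3, p1=4, p2=5, p3=4, p4=1, p5=1, p6=3)
step 2: fire t3:  (p0=3, p1=4, p2=5, p3=4, p4=1, p5=1, p6=3) → (p0=2, p1=4, p2=6, p3=4, p4=1, p5=1, p6=3)
step 3: fire t3:  (p0=2, p1=4, p2=6, p3=4, p4=1, p5=1, p6=3) → (p0=1, p1=4, p2=7, p3=4, p4=1, p5=1, p6=3)
step 4: fire t3:  (p0=1, p1=4, p2=7, p3=4, p4=1, p5=1, p6=3) → (p0=0, p1=4, p2=8, p3=4, p4=1, p5=1, p6=3)

(p0=0, p1=4, p2=8, p3=4, p4=1, p5=1, p6=3)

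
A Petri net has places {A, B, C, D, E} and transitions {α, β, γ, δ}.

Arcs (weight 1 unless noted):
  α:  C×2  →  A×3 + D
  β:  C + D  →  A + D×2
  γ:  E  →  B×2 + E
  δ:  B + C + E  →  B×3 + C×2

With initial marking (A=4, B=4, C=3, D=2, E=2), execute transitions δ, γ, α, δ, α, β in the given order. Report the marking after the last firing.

step 1: fire δ:  (A=4, B=4, C=3, D=2, E=2) → (A=4, B=6, C=4, D=2, E=1)
step 2: fire γ:  (A=4, B=6, C=4, D=2, E=1) → (A=4, B=8, C=4, D=2, E=1)
step 3: fire α:  (A=4, B=8, C=4, D=2, E=1) → (A=7, B=8, C=2, D=3, E=1)
step 4: fire δ:  (A=7, B=8, C=2, D=3, E=1) → (A=7, B=10, C=3, D=3, E=0)
step 5: fire α:  (A=7, B=10, C=3, D=3, E=0) → (A=10, B=10, C=1, D=4, E=0)
step 6: fire β:  (A=10, B=10, C=1, D=4, E=0) → (A=11, B=10, C=0, D=5, E=0)

(A=11, B=10, C=0, D=5, E=0)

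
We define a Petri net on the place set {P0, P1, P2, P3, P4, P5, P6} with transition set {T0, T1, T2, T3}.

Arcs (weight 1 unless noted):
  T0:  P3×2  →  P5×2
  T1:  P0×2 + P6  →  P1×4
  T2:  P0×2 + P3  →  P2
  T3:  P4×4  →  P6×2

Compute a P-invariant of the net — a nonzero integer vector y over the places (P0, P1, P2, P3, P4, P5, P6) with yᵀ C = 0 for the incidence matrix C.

Incidence matrix C (rows=places, cols=transitions):
       T0   T1   T2   T3
   P0   0   -2   -2    0
   P1   0    4    0    0
   P2   0    0    1    0
   P3  -2    0   -1    0
   P4   0    0    0   -4
   P5   2    0    0    0
   P6   0   -1    0    2

Candidate y = [2, 1, 4, 0, 0, 0, 0]; check y·C column-wise:
  col T0: 2·0 + 1·0 + 4·0 + 0·-2 + 0·2 = 0
  col T1: 2·-2 + 1·4 + 4·0 + 0·-1 = 0
  col T2: 2·-2 + 1·0 + 4·1 + 0·-1 = 0
  col T3: 2·0 + 1·0 + 4·0 + 0·-4 + 0·2 = 0

y = (P0:2, P1:1, P2:4, P3:0, P4:0, P5:0, P6:0)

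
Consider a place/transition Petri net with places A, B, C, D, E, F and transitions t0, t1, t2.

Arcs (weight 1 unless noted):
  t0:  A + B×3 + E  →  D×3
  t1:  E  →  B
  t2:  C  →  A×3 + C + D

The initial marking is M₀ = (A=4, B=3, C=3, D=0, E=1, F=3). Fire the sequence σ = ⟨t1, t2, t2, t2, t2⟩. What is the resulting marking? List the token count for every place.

(A=16, B=4, C=3, D=4, E=0, F=3)

step 1: fire t1:  (A=4, B=3, C=3, D=0, E=1, F=3) → (A=4, B=4, C=3, D=0, E=0, F=3)
step 2: fire t2:  (A=4, B=4, C=3, D=0, E=0, F=3) → (A=7, B=4, C=3, D=1, E=0, F=3)
step 3: fire t2:  (A=7, B=4, C=3, D=1, E=0, F=3) → (A=10, B=4, C=3, D=2, E=0, F=3)
step 4: fire t2:  (A=10, B=4, C=3, D=2, E=0, F=3) → (A=13, B=4, C=3, D=3, E=0, F=3)
step 5: fire t2:  (A=13, B=4, C=3, D=3, E=0, F=3) → (A=16, B=4, C=3, D=4, E=0, F=3)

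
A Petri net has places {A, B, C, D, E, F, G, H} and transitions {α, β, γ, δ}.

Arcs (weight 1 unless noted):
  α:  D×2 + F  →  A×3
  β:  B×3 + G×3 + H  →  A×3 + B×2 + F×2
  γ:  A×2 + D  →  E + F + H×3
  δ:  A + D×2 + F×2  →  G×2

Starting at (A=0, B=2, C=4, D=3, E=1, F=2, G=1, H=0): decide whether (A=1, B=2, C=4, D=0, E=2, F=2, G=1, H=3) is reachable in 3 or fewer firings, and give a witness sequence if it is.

YES — reachable via ⟨α, γ⟩ (2 firings)

step 1: fire α:  (A=0, B=2, C=4, D=3, E=1, F=2, G=1, H=0) → (A=3, B=2, C=4, D=1, E=1, F=1, G=1, H=0)
step 2: fire γ:  (A=3, B=2, C=4, D=1, E=1, F=1, G=1, H=0) → (A=1, B=2, C=4, D=0, E=2, F=2, G=1, H=3)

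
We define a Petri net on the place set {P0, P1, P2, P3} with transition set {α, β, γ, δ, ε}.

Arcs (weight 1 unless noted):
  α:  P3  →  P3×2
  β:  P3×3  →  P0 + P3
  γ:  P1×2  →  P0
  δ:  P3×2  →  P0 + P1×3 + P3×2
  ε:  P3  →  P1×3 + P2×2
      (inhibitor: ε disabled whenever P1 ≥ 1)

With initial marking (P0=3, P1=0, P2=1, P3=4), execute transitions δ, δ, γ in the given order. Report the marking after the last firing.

(P0=6, P1=4, P2=1, P3=4)

step 1: fire δ:  (P0=3, P1=0, P2=1, P3=4) → (P0=4, P1=3, P2=1, P3=4)
step 2: fire δ:  (P0=4, P1=3, P2=1, P3=4) → (P0=5, P1=6, P2=1, P3=4)
step 3: fire γ:  (P0=5, P1=6, P2=1, P3=4) → (P0=6, P1=4, P2=1, P3=4)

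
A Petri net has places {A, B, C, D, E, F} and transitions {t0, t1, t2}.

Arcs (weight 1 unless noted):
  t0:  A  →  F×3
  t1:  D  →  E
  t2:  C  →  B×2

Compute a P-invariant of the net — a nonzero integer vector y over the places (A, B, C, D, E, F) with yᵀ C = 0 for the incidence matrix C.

Incidence matrix C (rows=places, cols=transitions):
       t0   t1   t2
    A  -1    0    0
    B   0    0    2
    C   0    0   -1
    D   0   -1    0
    E   0    1    0
    F   3    0    0

Candidate y = [0, 1, 2, 0, 0, 0]; check y·C column-wise:
  col t0: 0·-1 + 1·0 + 2·0 + 0·3 = 0
  col t1: 1·0 + 2·0 + 0·-1 + 0·1 = 0
  col t2: 1·2 + 2·-1 = 0

y = (A:0, B:1, C:2, D:0, E:0, F:0)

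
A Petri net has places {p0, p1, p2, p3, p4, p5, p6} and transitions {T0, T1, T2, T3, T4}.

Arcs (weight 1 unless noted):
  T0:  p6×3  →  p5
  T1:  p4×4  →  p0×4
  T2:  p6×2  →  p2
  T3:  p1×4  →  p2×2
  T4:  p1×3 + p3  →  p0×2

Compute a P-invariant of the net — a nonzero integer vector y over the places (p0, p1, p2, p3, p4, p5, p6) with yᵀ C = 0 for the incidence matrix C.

Incidence matrix C (rows=places, cols=transitions):
       T0   T1   T2   T3   T4
   p0   0    4    0    0    2
   p1   0    0    0   -4   -3
   p2   0    0    1    2    0
   p3   0    0    0    0   -1
   p4   0   -4    0    0    0
   p5   1    0    0    0    0
   p6  -3    0   -2    0    0

Candidate y = [1, 0, 0, 2, 1, 0, 0]; check y·C column-wise:
  col T0: 1·0 + 2·0 + 1·0 + 0·1 + 0·-3 = 0
  col T1: 1·4 + 2·0 + 1·-4 = 0
  col T2: 1·0 + 0·1 + 2·0 + 1·0 + 0·-2 = 0
  col T3: 1·0 + 0·-4 + 0·2 + 2·0 + 1·0 = 0
  col T4: 1·2 + 0·-3 + 2·-1 + 1·0 = 0

y = (p0:1, p1:0, p2:0, p3:2, p4:1, p5:0, p6:0)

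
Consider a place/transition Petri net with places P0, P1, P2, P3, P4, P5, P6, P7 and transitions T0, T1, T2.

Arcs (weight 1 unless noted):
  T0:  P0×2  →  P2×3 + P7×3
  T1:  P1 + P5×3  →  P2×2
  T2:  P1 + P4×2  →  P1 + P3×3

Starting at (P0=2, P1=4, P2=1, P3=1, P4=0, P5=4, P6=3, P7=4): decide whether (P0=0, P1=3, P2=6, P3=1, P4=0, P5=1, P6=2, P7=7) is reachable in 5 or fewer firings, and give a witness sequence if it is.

depth 0: 1 marking
depth 1: 3 markings reached so far
depth 2: 4 markings reached so far
depth 3: 4 markings reached so far
(frontier empty at depth 3; search complete)
target is not among the 4 markings reachable within 5 steps

NO — not reachable within 5 firings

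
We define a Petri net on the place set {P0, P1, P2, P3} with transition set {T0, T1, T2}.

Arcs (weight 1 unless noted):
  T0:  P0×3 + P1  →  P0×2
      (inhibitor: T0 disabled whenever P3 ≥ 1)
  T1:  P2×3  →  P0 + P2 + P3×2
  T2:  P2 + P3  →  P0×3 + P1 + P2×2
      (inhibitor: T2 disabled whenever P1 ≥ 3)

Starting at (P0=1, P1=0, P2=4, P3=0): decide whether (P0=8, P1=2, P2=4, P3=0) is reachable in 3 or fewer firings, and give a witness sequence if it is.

step 1: fire T1:  (P0=1, P1=0, P2=4, P3=0) → (P0=2, P1=0, P2=2, P3=2)
step 2: fire T2:  (P0=2, P1=0, P2=2, P3=2) → (P0=5, P1=1, P2=3, P3=1)
step 3: fire T2:  (P0=5, P1=1, P2=3, P3=1) → (P0=8, P1=2, P2=4, P3=0)

YES — reachable via ⟨T1, T2, T2⟩ (3 firings)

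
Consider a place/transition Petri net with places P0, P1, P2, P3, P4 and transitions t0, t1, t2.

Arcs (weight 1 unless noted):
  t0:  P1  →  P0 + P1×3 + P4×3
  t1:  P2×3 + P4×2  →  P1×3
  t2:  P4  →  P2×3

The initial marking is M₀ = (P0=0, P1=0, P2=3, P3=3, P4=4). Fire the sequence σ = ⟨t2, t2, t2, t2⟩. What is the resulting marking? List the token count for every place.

step 1: fire t2:  (P0=0, P1=0, P2=3, P3=3, P4=4) → (P0=0, P1=0, P2=6, P3=3, P4=3)
step 2: fire t2:  (P0=0, P1=0, P2=6, P3=3, P4=3) → (P0=0, P1=0, P2=9, P3=3, P4=2)
step 3: fire t2:  (P0=0, P1=0, P2=9, P3=3, P4=2) → (P0=0, P1=0, P2=12, P3=3, P4=1)
step 4: fire t2:  (P0=0, P1=0, P2=12, P3=3, P4=1) → (P0=0, P1=0, P2=15, P3=3, P4=0)

(P0=0, P1=0, P2=15, P3=3, P4=0)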